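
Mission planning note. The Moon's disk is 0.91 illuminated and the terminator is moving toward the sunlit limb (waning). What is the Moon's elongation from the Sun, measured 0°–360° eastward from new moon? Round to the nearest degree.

215°

Invert f = (1 − cos θ)/2 to get cos θ = 1 − 2(0.91) = -0.820, hence θ₀ = arccos -0.820 = 145.1°.
Waning ⇒ past full, so θ = 360° − 145.1° = 214.9°.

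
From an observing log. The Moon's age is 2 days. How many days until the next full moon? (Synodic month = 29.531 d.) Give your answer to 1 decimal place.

12.8 days

Full moon is 0.5 of the way through the cycle: age 0.5 × 29.531 = 14.765 d.
So 12.765 days remain (14.765 − 2).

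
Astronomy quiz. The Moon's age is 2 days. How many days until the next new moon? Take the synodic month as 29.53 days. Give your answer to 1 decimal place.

The next new moon completes the synodic month: 29.53 − 2 = 27.530 days.

27.5 days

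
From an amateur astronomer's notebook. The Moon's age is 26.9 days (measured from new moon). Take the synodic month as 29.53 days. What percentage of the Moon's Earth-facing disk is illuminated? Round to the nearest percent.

8%

Elongation θ = 360° × 26.9/29.53 ≈ 327.9°.
cos 327.9° = 0.847, so f = (1 − 0.847)/2 = 0.076, so 8%.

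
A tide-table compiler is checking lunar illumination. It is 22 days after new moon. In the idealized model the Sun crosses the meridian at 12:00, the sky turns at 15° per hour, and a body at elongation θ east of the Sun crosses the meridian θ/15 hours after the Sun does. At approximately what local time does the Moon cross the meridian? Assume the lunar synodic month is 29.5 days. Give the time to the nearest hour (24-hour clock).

Elongation θ = 360° × 22/29.5 ≈ 268.5°.
At 15° of sky rotation per hour, 268.5° corresponds to a 17.90 h lag.
12:00 + 17.90 h ≈ 05:54 → 06:00 to the nearest hour.

06:00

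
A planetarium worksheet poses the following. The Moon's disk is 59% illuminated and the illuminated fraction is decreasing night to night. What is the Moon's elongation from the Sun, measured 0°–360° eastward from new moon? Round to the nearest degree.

From f = (1 − cos θ)/2: cos θ = 1 − 2×0.59 = -0.180; arccos → 100.4°.
A waning Moon lies in 180°–360°, so θ = 360° − 100.4° = 259.6°.

260°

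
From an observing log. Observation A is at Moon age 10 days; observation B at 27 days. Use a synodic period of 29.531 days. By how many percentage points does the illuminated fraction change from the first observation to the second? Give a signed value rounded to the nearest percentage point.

θ₁ = 360° × 10/29.531 = 121.9°, f₁ = (1 − cos θ₁)/2 = 0.764.
θ₂ = 360° × 27/29.531 = 329.1°, f₂ = (1 − cos θ₂)/2 = 0.071.
Change = f₂ − f₁ = -0.693 → -69 percentage points.

-69 percentage points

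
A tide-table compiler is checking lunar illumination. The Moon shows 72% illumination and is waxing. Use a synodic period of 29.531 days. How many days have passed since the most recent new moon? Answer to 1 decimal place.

Invert f = (1 − cos θ)/2 to get cos θ = 1 − 2(0.72) = -0.440, hence θ₀ = arccos -0.440 = 116.1°.
Waxing ⇒ before full, so θ = 116.1°.
Age = 29.531 × 116.1°/360° ≈ 9.52 days.

9.5 days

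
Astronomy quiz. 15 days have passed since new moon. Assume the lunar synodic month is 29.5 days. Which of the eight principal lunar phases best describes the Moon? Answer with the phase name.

θ ≈ 360° × 15/29.5 = 183°, which falls in the full moon sector.

full moon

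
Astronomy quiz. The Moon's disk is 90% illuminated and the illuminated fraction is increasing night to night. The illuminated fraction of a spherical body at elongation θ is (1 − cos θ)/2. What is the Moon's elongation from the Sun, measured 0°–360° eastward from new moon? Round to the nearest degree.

143°

From f = (1 − cos θ)/2: cos θ = 1 − 2×0.90 = -0.800; arccos → 143.1°.
Before full moon the principal value applies: θ = 143.1°.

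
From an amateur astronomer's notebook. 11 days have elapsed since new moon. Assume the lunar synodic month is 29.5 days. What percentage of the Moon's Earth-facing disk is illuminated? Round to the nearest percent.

Phase angle: θ = 360°·(11 d)/(29.5 d) = 134.2°.
With cos θ = (-0.698), the lit fraction is (1 − (-0.698))/2 ≈ 0.849, so 85%.

85%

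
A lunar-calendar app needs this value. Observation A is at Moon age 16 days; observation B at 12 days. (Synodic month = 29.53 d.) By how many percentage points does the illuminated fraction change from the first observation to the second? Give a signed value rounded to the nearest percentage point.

-7 percentage points

First observation: θ = 360°·16/29.53 = 195.1°, so f = 0.983.
Second observation: θ = 146.3°, f = 0.916.
Δf = 0.916 − 0.983 = -0.067, i.e. -7 pp.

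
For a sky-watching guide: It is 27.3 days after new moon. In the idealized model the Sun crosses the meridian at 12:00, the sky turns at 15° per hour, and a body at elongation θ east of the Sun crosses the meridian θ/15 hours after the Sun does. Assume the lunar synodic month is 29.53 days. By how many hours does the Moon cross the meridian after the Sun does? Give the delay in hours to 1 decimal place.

22.2 h

Phase angle: θ = 360°·(27.3 d)/(29.53 d) = 332.8°.
At 15° of sky rotation per hour, 332.8° corresponds to a 22.19 h lag.
So the Moon crosses the meridian 22.19 h after the Sun.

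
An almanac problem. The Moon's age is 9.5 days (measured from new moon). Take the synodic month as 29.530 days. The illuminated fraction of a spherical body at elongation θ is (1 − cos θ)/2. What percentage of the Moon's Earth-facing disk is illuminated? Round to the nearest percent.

Elongation θ = 360° × 9.5/29.530 ≈ 115.8°.
cos 115.8° = (-0.435), so f = (1 − (-0.435))/2 = 0.718, so 72%.

72%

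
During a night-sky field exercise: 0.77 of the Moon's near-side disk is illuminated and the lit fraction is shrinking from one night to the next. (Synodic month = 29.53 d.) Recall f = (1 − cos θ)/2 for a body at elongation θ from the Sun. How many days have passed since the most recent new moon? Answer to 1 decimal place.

19.5 days

From f = (1 − cos θ)/2: cos θ = 1 − 2×0.77 = -0.540; arccos → 122.7°.
A waning Moon lies in 180°–360°, so θ = 360° − 122.7° = 237.3°.
At 360°/29.53 d per day, 237.3° corresponds to 19.47 days.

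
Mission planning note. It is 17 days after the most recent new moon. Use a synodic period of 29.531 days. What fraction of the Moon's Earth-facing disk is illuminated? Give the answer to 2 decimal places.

0.94

Elongation θ = 360° × 17/29.531 ≈ 207.2°.
With cos θ = (-0.889), the lit fraction is (1 − (-0.889))/2 ≈ 0.945.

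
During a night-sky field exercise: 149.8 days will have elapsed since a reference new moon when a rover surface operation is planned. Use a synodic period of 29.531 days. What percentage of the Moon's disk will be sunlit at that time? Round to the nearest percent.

149.8 d spans 5 complete synodic months (5 × 29.531 = 147.66 d) plus 2.15 d.
Phase angle: θ = 360°·(2.15 d)/(29.531 d) = 26.1°.
Illuminated fraction = (1 − cos 26.1°)/2 = (1 − 0.898)/2 ≈ 0.051, so 5%.

5%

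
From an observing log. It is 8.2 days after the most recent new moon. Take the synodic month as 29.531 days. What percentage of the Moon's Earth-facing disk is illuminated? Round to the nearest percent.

59%

Elongation θ = 360° × 8.2/29.531 ≈ 100.0°.
Illuminated fraction = (1 − cos 100.0°)/2 = (1 − (-0.173))/2 ≈ 0.587, so 59%.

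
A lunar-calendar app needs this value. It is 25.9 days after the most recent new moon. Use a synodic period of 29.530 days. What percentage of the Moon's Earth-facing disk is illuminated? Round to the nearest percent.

14%

Phase angle: θ = 360°·(25.9 d)/(29.530 d) = 315.7°.
cos 315.7° = 0.716, so f = (1 − 0.716)/2 = 0.142, so 14%.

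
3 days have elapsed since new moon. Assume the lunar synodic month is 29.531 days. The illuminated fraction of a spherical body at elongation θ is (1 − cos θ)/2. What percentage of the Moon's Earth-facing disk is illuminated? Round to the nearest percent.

10%

Elongation θ = 360° × 3/29.531 ≈ 36.6°.
With cos θ = 0.803, the lit fraction is (1 − 0.803)/2 ≈ 0.098, so 10%.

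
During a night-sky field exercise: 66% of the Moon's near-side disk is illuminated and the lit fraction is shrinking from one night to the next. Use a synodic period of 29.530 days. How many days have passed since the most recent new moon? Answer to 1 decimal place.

20.6 days

Invert f = (1 − cos θ)/2 to get cos θ = 1 − 2(0.66) = -0.320, hence θ₀ = arccos -0.320 = 108.7°.
A waning Moon lies in 180°–360°, so θ = 360° − 108.7° = 251.3°.
At 360°/29.530 d per day, 251.3° corresponds to 20.62 days.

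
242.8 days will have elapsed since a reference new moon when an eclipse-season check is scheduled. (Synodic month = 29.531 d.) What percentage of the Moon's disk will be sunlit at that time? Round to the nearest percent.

41%

Reduce mod P: 242.8 − 8×29.531 = 6.55 d into the current lunation.
The Moon has covered 6.55/29.531 of its cycle, so θ ≈ 360° × 6.55/29.531 = 79.9°.
With cos θ = 0.176, the lit fraction is (1 − 0.176)/2 ≈ 0.412, so 41%.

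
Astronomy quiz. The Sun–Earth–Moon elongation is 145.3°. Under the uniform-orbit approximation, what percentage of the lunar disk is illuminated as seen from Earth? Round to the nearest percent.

cos 145.3° = (-0.822), so f = (1 − (-0.822))/2 = 0.911, i.e. 91%.

91%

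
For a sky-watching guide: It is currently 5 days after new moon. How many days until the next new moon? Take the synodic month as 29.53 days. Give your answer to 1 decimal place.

24.5 days

The next new moon completes the synodic month: 29.53 − 5 = 24.530 days.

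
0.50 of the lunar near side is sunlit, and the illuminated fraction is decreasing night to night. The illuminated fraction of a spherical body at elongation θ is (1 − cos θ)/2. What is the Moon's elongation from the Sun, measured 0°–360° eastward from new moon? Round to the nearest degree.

270°

From f = (1 − cos θ)/2: cos θ = 1 − 2×0.50 = 0.000; arccos → 90.0°.
A waning Moon lies in 180°–360°, so θ = 360° − 90.0° = 270.0°.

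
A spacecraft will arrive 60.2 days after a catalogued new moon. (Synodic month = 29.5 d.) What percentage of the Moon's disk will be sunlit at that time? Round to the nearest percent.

Reduce mod P: 60.2 − 2×29.5 = 1.20 d into the current lunation.
Elongation θ = 360° × 1.20/29.5 ≈ 14.6°.
cos 14.6° = 0.968, so f = (1 − 0.968)/2 = 0.016, so 2%.

2%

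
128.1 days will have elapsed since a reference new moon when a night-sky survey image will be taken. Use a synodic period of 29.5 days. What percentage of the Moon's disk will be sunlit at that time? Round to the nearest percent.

77%

Reduce mod P: 128.1 − 4×29.5 = 10.10 d into the current lunation.
Elongation θ = 360° × 10.10/29.5 ≈ 123.3°.
Illuminated fraction = (1 − cos 123.3°)/2 = (1 − (-0.548))/2 ≈ 0.774, so 77%.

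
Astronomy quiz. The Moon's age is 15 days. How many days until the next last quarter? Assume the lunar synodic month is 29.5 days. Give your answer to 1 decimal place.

Last quarter occurs at elongation 270°, i.e. at age 29.5 × 270/360 = 22.125 d.
So 7.125 days remain (22.125 − 15).

7.1 days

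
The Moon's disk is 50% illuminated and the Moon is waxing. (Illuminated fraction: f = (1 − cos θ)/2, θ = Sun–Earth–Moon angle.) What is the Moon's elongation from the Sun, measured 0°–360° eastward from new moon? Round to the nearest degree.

Invert f = (1 − cos θ)/2 to get cos θ = 1 − 2(0.50) = 0.000, hence θ₀ = arccos 0.000 = 90.0°.
Waxing ⇒ before full, so θ = 90.0°.

90°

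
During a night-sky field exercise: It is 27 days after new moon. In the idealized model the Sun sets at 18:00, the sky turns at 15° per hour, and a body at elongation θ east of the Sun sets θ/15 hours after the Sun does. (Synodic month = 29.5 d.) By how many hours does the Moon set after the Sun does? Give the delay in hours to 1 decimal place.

Phase angle: θ = 360°·(27 d)/(29.5 d) = 329.5°.
The Moon trails the Sun by θ/15 = 329.5/15 ≈ 21.97 hours.
So the Moon sets 21.97 h after the Sun.

22.0 h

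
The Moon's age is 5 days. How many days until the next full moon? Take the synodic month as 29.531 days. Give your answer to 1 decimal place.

Full moon occurs at elongation 180°, i.e. at age 29.531 × 180/360 = 14.765 d.
That is 14.765 − 5 = 9.765 days ahead.

9.8 days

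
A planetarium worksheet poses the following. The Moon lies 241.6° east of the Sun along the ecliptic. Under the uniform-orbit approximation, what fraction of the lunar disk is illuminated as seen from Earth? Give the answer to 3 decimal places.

0.738

Half-versine of 241.6°: (1 − (-0.476))/2 = 0.738.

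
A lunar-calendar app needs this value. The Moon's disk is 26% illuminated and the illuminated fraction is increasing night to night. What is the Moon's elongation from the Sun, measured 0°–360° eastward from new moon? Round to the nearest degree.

Invert f = (1 − cos θ)/2 to get cos θ = 1 − 2(0.26) = 0.480, hence θ₀ = arccos 0.480 = 61.3°.
The Moon is waxing (0°–180°), so θ = 61.3° directly.

61°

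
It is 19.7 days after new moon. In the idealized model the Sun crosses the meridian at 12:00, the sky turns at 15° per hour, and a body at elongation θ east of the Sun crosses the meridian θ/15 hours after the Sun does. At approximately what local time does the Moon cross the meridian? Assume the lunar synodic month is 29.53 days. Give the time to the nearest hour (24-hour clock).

04:00

Elongation θ = 360° × 19.7/29.53 ≈ 240.2°.
The Moon trails the Sun by θ/15 = 240.2/15 ≈ 16.01 hours.
12:00 + 16.01 h ≈ 04:01 → 04:00 to the nearest hour.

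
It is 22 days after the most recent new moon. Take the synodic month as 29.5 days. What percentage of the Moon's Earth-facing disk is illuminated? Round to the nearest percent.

The Moon has covered 22/29.5 of its cycle, so θ ≈ 360° × 22/29.5 = 268.5°.
cos 268.5° = (-0.027), so f = (1 − (-0.027))/2 = 0.513, so 51%.

51%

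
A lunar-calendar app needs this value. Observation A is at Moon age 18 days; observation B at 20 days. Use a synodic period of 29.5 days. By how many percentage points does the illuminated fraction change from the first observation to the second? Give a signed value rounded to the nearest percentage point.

-17 pp

θ₁ = 360° × 18/29.5 = 219.7°, f₁ = (1 − cos θ₁)/2 = 0.885.
θ₂ = 360° × 20/29.5 = 244.1°, f₂ = (1 − cos θ₂)/2 = 0.719.
Change = f₂ − f₁ = -0.166 → -17 percentage points.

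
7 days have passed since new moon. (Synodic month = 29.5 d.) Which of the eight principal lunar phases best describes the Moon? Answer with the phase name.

first quarter

θ ≈ 360° × 7/29.5 = 85°, which falls in the first quarter sector.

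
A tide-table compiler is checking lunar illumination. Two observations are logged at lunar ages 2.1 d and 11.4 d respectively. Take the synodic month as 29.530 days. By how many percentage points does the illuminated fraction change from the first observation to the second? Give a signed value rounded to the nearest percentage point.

θ₁ = 360° × 2.1/29.530 = 25.6°, f₁ = (1 − cos θ₁)/2 = 0.049.
θ₂ = 360° × 11.4/29.530 = 139.0°, f₂ = (1 − cos θ₂)/2 = 0.877.
Change = f₂ − f₁ = +0.828 → +83 percentage points.

+83 pp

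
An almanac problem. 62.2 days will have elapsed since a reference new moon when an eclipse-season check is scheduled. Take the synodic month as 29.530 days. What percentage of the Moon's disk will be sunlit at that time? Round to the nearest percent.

62.2/29.530 = 2.106 lunations, so 2 complete cycles and 3.14 d into the next.
The Moon has covered 3.14/29.530 of its cycle, so θ ≈ 360° × 3.14/29.530 = 38.3°.
With cos θ = 0.785, the lit fraction is (1 − 0.785)/2 ≈ 0.108, so 11%.

11%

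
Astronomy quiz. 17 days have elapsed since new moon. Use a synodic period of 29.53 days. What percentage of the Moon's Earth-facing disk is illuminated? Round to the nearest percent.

Elongation θ = 360° × 17/29.53 ≈ 207.2°.
With cos θ = (-0.889), the lit fraction is (1 − (-0.889))/2 ≈ 0.945, so 94%.

94%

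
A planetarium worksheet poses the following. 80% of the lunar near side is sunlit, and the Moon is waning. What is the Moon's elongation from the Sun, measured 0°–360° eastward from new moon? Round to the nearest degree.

233°

cos θ = 1 − 2f = -0.600, giving a principal value of 126.9°.
Waning ⇒ past full, so θ = 360° − 126.9° = 233.1°.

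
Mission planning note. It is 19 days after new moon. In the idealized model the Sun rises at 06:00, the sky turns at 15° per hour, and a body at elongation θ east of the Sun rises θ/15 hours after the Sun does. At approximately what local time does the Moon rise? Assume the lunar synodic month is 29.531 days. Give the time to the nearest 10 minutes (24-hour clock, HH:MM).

21:30

Elongation θ = 360° × 19/29.531 ≈ 231.6°.
At 15° of sky rotation per hour, 231.6° corresponds to a 15.44 h lag.
06:00 + 15.441 h ≈ 21:26 → 21:30 to the nearest ten minutes.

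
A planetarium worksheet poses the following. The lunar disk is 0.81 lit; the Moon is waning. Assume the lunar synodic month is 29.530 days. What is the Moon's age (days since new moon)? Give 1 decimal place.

From f = (1 − cos θ)/2: cos θ = 1 − 2×0.81 = -0.620; arccos → 128.3°.
Waning ⇒ past full, so θ = 360° − 128.3° = 231.7°.
That fraction of the synodic month is 231.7/360 × 29.530 d ≈ 19.00 d.

19.0 days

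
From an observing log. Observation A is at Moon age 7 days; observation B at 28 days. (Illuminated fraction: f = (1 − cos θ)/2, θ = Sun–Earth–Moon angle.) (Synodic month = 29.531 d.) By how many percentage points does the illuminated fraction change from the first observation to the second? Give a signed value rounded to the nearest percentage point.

First observation: θ = 360°·7/29.531 = 85.3°, so f = 0.459.
Second observation: θ = 341.3°, f = 0.026.
Δf = 0.026 − 0.459 = -0.433, i.e. -43 pp.

-43 percentage points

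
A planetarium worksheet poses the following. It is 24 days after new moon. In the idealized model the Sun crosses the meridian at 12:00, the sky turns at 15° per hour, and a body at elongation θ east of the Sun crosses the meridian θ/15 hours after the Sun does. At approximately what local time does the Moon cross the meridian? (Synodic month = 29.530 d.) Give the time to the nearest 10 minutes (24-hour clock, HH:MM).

07:30

Phase angle: θ = 360°·(24 d)/(29.530 d) = 292.6°.
The Moon trails the Sun by θ/15 = 292.6/15 ≈ 19.51 hours.
12:00 + 19.506 h ≈ 07:30 → 07:30 to the nearest ten minutes.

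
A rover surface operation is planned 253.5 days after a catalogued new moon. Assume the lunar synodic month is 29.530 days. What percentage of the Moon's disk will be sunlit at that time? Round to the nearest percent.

93%

Reduce mod P: 253.5 − 8×29.530 = 17.26 d into the current lunation.
Phase angle: θ = 360°·(17.26 d)/(29.530 d) = 210.4°.
Illuminated fraction = (1 − cos 210.4°)/2 = (1 − (-0.862))/2 ≈ 0.931, so 93%.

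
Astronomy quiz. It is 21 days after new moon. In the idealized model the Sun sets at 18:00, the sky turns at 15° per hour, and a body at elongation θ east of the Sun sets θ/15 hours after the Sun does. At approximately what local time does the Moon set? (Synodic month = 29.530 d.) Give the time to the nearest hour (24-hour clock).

11:00

The Moon has covered 21/29.530 of its cycle, so θ ≈ 360° × 21/29.530 = 256.0°.
At 15° of sky rotation per hour, 256.0° corresponds to a 17.07 h lag.
18:00 + 17.07 h ≈ 11:04 → 11:00 to the nearest hour.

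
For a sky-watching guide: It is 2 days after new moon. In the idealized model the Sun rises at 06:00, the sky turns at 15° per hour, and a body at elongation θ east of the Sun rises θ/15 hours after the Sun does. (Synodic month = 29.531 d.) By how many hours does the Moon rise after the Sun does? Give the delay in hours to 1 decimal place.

1.6 h

Elongation θ = 360° × 2/29.531 ≈ 24.4°.
The Moon trails the Sun by θ/15 = 24.4/15 ≈ 1.63 hours.
So the Moon rises 1.63 h after the Sun.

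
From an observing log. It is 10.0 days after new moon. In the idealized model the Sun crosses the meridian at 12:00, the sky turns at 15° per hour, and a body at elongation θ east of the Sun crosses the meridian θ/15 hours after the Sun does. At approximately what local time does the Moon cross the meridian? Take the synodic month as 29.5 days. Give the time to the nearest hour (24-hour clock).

20:00

Phase angle: θ = 360°·(10.0 d)/(29.5 d) = 122.0°.
The Moon trails the Sun by θ/15 = 122.0/15 ≈ 8.14 hours.
12:00 + 8.14 h ≈ 20:08 → 20:00 to the nearest hour.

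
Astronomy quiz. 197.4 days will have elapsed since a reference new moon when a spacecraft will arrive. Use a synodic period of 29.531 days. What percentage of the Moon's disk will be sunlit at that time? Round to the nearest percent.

197.4 d spans 6 complete synodic months (6 × 29.531 = 177.19 d) plus 20.21 d.
Elongation θ = 360° × 20.21/29.531 ≈ 246.4°.
With cos θ = (-0.400), the lit fraction is (1 − (-0.400))/2 ≈ 0.700, so 70%.

70%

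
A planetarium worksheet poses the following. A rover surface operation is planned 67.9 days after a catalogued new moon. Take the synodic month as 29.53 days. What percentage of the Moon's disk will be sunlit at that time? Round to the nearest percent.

65%

67.9 d spans 2 complete synodic months (2 × 29.53 = 59.06 d) plus 8.84 d.
Phase angle: θ = 360°·(8.84 d)/(29.53 d) = 107.8°.
With cos θ = (-0.305), the lit fraction is (1 − (-0.305))/2 ≈ 0.653, so 65%.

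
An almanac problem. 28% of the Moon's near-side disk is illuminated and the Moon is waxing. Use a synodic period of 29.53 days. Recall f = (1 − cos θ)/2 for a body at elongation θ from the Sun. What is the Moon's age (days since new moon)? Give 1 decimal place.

cos θ = 1 − 2f = 0.440, giving a principal value of 63.9°.
The Moon is waxing (0°–180°), so θ = 63.9° directly.
At 360°/29.53 d per day, 63.9° corresponds to 5.24 days.

5.2 days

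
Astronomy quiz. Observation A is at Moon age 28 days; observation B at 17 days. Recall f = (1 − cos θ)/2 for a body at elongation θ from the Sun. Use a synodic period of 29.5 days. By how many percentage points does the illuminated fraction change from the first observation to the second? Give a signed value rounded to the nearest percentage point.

θ₁ = 360° × 28/29.5 = 341.7°, f₁ = (1 − cos θ₁)/2 = 0.025.
θ₂ = 360° × 17/29.5 = 207.5°, f₂ = (1 − cos θ₂)/2 = 0.944.
Change = f₂ − f₁ = +0.918 → +92 percentage points.

+92 percentage points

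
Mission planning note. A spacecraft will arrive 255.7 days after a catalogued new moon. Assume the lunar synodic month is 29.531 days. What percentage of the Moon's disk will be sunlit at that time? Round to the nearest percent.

77%

255.7/29.531 = 8.659 lunations, so 8 complete cycles and 19.45 d into the next.
The Moon has covered 19.45/29.531 of its cycle, so θ ≈ 360° × 19.45/29.531 = 237.1°.
cos 237.1° = (-0.543), so f = (1 − (-0.543))/2 = 0.771, so 77%.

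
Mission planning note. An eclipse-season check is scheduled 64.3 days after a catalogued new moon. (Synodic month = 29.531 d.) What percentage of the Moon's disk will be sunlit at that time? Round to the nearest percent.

64.3/29.531 = 2.177 lunations, so 2 complete cycles and 5.24 d into the next.
Elongation θ = 360° × 5.24/29.531 ≈ 63.9°.
Illuminated fraction = (1 − cos 63.9°)/2 = (1 − 0.441)/2 ≈ 0.280, so 28%.

28%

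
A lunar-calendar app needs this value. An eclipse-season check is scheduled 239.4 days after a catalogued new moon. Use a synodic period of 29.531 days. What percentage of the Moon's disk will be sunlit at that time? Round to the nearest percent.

239.4 d spans 8 complete synodic months (8 × 29.531 = 236.25 d) plus 3.15 d.
Phase angle: θ = 360°·(3.15 d)/(29.531 d) = 38.4°.
Illuminated fraction = (1 − cos 38.4°)/2 = (1 − 0.783)/2 ≈ 0.108, so 11%.

11%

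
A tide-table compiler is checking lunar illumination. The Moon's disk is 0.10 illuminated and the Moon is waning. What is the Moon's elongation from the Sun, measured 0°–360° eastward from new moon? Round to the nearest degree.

323°

Invert f = (1 − cos θ)/2 to get cos θ = 1 − 2(0.10) = 0.800, hence θ₀ = arccos 0.800 = 36.9°.
Waning ⇒ past full, so θ = 360° − 36.9° = 323.1°.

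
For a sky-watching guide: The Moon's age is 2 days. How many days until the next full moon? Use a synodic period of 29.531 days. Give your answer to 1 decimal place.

12.8 days

Full moon occurs at elongation 180°, i.e. at age 29.531 × 180/360 = 14.765 d.
That is 14.765 − 2 = 12.765 days ahead.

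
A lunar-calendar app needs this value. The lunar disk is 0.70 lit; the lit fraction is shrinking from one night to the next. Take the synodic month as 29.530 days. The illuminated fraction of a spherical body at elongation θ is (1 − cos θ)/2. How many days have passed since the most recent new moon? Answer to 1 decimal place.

20.2 days

From f = (1 − cos θ)/2: cos θ = 1 − 2×0.70 = -0.400; arccos → 113.6°.
A waning Moon lies in 180°–360°, so θ = 360° − 113.6° = 246.4°.
That fraction of the synodic month is 246.4/360 × 29.530 d ≈ 20.21 d.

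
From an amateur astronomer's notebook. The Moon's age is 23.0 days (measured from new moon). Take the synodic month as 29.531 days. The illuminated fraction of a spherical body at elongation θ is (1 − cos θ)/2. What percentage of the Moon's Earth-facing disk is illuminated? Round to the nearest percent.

41%

The Moon has covered 23.0/29.531 of its cycle, so θ ≈ 360° × 23.0/29.531 = 280.4°.
Illuminated fraction = (1 − cos 280.4°)/2 = (1 − 0.180)/2 ≈ 0.410, so 41%.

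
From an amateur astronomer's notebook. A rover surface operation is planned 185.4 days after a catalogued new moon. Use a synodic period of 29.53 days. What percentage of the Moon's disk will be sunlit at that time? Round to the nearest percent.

Reduce mod P: 185.4 − 6×29.53 = 8.22 d into the current lunation.
Phase angle: θ = 360°·(8.22 d)/(29.53 d) = 100.2°.
Illuminated fraction = (1 − cos 100.2°)/2 = (1 − (-0.177))/2 ≈ 0.589, so 59%.

59%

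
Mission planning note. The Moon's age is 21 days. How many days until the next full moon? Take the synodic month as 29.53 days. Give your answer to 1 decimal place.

23.3 days

Full moon is 0.5 of the way through the cycle: age 0.5 × 29.53 = 14.765 d.
This lunation's full moon (14.765 d) has passed, so add one period: 44.295 − 21 = 23.295 days.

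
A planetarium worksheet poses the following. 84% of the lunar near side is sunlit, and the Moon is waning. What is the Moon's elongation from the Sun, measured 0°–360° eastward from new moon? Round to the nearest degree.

227°

From f = (1 − cos θ)/2: cos θ = 1 − 2×0.84 = -0.680; arccos → 132.8°.
Since the Moon is past full (waning), take the reflex angle: θ = 360° − 132.8° = 227.2°.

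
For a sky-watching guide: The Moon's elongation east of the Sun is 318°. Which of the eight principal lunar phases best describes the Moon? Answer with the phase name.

waning crescent

The waning crescent sector spans roughly 292°–338°; 318° falls inside it.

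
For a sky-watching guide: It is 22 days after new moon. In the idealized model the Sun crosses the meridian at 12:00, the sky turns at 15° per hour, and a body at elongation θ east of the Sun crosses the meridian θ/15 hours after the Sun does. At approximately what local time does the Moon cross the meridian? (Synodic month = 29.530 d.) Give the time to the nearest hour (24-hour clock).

Phase angle: θ = 360°·(22 d)/(29.530 d) = 268.2°.
The Moon trails the Sun by θ/15 = 268.2/15 ≈ 17.88 hours.
12:00 + 17.88 h ≈ 05:53 → 06:00 to the nearest hour.

06:00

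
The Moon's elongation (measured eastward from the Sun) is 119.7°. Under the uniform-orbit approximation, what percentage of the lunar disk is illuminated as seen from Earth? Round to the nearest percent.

f = (1 − cos 119.7°)/2 = (1 − (-0.495))/2 ≈ 0.748, i.e. 75%.

75%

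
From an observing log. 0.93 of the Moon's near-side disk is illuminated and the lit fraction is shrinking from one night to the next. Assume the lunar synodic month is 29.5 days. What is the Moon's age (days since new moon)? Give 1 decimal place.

cos θ = 1 − 2f = -0.860, giving a principal value of 149.3°.
A waning Moon lies in 180°–360°, so θ = 360° − 149.3° = 210.7°.
At 360°/29.5 d per day, 210.7° corresponds to 17.26 days.

17.3 days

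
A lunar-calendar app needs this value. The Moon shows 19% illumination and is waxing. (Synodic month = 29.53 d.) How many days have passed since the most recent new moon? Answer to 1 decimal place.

cos θ = 1 − 2f = 0.620, giving a principal value of 51.7°.
The Moon is waxing (0°–180°), so θ = 51.7° directly.
Age = 29.53 × 51.7°/360° ≈ 4.24 days.

4.2 days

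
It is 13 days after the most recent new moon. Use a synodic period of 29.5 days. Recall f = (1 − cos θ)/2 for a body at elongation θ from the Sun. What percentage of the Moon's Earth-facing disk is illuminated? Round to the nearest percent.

Phase angle: θ = 360°·(13 d)/(29.5 d) = 158.6°.
cos 158.6° = (-0.931), so f = (1 − (-0.931))/2 = 0.966, so 97%.

97%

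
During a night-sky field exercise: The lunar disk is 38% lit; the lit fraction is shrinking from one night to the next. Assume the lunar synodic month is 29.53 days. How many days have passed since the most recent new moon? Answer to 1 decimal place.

cos θ = 1 − 2f = 0.240, giving a principal value of 76.1°.
Since the Moon is past full (waning), take the reflex angle: θ = 360° − 76.1° = 283.9°.
That fraction of the synodic month is 283.9/360 × 29.53 d ≈ 23.29 d.

23.3 days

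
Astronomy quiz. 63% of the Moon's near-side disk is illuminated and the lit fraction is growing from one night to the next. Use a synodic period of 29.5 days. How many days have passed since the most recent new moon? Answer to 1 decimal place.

8.6 days

cos θ = 1 − 2f = -0.260, giving a principal value of 105.1°.
The Moon is waxing (0°–180°), so θ = 105.1° directly.
That fraction of the synodic month is 105.1/360 × 29.5 d ≈ 8.61 d.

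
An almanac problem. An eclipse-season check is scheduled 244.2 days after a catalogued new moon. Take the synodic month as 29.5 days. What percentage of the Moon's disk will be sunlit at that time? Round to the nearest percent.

Reduce mod P: 244.2 − 8×29.5 = 8.20 d into the current lunation.
The Moon has covered 8.20/29.5 of its cycle, so θ ≈ 360° × 8.20/29.5 = 100.1°.
Illuminated fraction = (1 − cos 100.1°)/2 = (1 − (-0.175))/2 ≈ 0.587, so 59%.

59%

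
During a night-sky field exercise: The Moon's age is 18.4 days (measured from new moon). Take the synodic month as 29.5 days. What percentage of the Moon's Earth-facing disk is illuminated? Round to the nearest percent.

Phase angle: θ = 360°·(18.4 d)/(29.5 d) = 224.5°.
cos 224.5° = (-0.713), so f = (1 − (-0.713))/2 = 0.856, so 86%.

86%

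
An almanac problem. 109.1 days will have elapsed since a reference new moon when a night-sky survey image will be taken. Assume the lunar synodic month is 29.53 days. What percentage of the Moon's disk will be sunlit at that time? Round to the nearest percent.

Reduce mod P: 109.1 − 3×29.53 = 20.51 d into the current lunation.
Elongation θ = 360° × 20.51/29.53 ≈ 250.0°.
Illuminated fraction = (1 − cos 250.0°)/2 = (1 − (-0.341))/2 ≈ 0.671, so 67%.

67%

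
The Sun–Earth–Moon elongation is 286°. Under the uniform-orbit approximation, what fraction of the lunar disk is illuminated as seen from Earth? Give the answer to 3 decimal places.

0.362

f = (1 − cos 286°)/2 = (1 − 0.276)/2 ≈ 0.362.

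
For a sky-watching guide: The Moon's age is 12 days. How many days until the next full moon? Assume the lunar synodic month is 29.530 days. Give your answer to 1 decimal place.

Full moon is 0.5 of the way through the cycle: age 0.5 × 29.530 = 14.765 d.
That is 14.765 − 12 = 2.765 days ahead.

2.8 days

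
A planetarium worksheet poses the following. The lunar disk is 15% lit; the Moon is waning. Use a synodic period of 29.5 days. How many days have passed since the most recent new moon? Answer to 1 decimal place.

Invert f = (1 − cos θ)/2 to get cos θ = 1 − 2(0.15) = 0.700, hence θ₀ = arccos 0.700 = 45.6°.
Since the Moon is past full (waning), take the reflex angle: θ = 360° − 45.6° = 314.4°.
That fraction of the synodic month is 314.4/360 × 29.5 d ≈ 25.77 d.

25.8 days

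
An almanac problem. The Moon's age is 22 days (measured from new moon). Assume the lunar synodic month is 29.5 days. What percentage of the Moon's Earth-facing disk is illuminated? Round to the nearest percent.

Elongation θ = 360° × 22/29.5 ≈ 268.5°.
cos 268.5° = (-0.027), so f = (1 − (-0.027))/2 = 0.513, so 51%.

51%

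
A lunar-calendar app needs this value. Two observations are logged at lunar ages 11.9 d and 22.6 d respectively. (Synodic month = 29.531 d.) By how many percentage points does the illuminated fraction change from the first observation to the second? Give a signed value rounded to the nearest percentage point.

-46 percentage points

θ₁ = 360° × 11.9/29.531 = 145.1°, f₁ = (1 − cos θ₁)/2 = 0.910.
θ₂ = 360° × 22.6/29.531 = 275.5°, f₂ = (1 − cos θ₂)/2 = 0.452.
Change = f₂ − f₁ = -0.458 → -46 percentage points.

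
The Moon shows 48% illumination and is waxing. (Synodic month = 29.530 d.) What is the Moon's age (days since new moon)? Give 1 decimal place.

7.2 days

Invert f = (1 − cos θ)/2 to get cos θ = 1 − 2(0.48) = 0.040, hence θ₀ = arccos 0.040 = 87.7°.
Before full moon the principal value applies: θ = 87.7°.
That fraction of the synodic month is 87.7/360 × 29.530 d ≈ 7.19 d.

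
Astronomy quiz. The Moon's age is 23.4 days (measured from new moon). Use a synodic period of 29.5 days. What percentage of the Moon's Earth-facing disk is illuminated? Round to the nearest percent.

37%

The Moon has covered 23.4/29.5 of its cycle, so θ ≈ 360° × 23.4/29.5 = 285.6°.
cos 285.6° = 0.268, so f = (1 − 0.268)/2 = 0.366, so 37%.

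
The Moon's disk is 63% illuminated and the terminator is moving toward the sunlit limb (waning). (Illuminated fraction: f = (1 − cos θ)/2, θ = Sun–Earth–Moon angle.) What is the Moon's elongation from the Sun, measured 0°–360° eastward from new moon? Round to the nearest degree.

255°

From f = (1 − cos θ)/2: cos θ = 1 − 2×0.63 = -0.260; arccos → 105.1°.
A waning Moon lies in 180°–360°, so θ = 360° − 105.1° = 254.9°.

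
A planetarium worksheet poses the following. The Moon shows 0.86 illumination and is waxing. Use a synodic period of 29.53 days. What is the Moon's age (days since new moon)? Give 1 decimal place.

11.2 days

Invert f = (1 − cos θ)/2 to get cos θ = 1 − 2(0.86) = -0.720, hence θ₀ = arccos -0.720 = 136.1°.
Before full moon the principal value applies: θ = 136.1°.
At 360°/29.53 d per day, 136.1° corresponds to 11.16 days.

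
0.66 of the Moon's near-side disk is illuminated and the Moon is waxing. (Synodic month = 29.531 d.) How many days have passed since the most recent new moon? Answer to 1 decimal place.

cos θ = 1 − 2f = -0.320, giving a principal value of 108.7°.
Before full moon the principal value applies: θ = 108.7°.
That fraction of the synodic month is 108.7/360 × 29.531 d ≈ 8.91 d.

8.9 days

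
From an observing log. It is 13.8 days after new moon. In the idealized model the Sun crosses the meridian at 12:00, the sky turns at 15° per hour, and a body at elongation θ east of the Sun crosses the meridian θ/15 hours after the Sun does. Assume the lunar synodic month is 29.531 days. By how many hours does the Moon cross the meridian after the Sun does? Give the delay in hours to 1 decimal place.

The Moon has covered 13.8/29.531 of its cycle, so θ ≈ 360° × 13.8/29.531 = 168.2°.
At 15° of sky rotation per hour, 168.2° corresponds to a 11.22 h lag.
So the Moon crosses the meridian 11.22 h after the Sun.

11.2 h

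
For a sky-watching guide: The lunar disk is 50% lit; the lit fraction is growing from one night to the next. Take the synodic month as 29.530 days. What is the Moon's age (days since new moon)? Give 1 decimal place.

Invert f = (1 − cos θ)/2 to get cos θ = 1 − 2(0.50) = 0.000, hence θ₀ = arccos 0.000 = 90.0°.
Waxing ⇒ before full, so θ = 90.0°.
That fraction of the synodic month is 90.0/360 × 29.530 d ≈ 7.38 d.

7.4 days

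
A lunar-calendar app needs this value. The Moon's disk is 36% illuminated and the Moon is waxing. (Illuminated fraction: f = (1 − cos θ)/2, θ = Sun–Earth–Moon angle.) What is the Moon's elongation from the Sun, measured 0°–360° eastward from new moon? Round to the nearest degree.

74°

From f = (1 − cos θ)/2: cos θ = 1 − 2×0.36 = 0.280; arccos → 73.7°.
Waxing ⇒ before full, so θ = 73.7°.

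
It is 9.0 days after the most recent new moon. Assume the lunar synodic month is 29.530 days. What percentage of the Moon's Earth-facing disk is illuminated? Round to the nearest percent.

The Moon has covered 9.0/29.530 of its cycle, so θ ≈ 360° × 9.0/29.530 = 109.7°.
cos 109.7° = (-0.337), so f = (1 − (-0.337))/2 = 0.669, so 67%.

67%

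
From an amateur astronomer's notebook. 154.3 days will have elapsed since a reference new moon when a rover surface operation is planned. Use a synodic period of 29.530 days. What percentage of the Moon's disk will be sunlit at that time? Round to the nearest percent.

154.3/29.530 = 5.225 lunations, so 5 complete cycles and 6.65 d into the next.
The Moon has covered 6.65/29.530 of its cycle, so θ ≈ 360° × 6.65/29.530 = 81.1°.
cos 81.1° = 0.155, so f = (1 − 0.155)/2 = 0.422, so 42%.

42%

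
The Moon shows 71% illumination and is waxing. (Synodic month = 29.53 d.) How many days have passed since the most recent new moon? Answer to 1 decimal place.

9.4 days

cos θ = 1 − 2f = -0.420, giving a principal value of 114.8°.
Waxing ⇒ before full, so θ = 114.8°.
That fraction of the synodic month is 114.8/360 × 29.53 d ≈ 9.42 d.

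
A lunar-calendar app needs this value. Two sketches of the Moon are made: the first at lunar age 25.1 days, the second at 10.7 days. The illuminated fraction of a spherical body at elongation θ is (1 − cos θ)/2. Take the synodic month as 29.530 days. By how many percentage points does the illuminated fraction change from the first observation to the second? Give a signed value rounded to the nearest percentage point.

+62 pp

First observation: θ = 360°·25.1/29.530 = 306.0°, so f = 0.206.
Second observation: θ = 130.4°, f = 0.824.
Δf = 0.824 − 0.206 = +0.618, i.e. +62 pp.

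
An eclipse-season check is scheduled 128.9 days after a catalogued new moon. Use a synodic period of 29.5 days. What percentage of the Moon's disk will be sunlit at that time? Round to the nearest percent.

84%

128.9 d spans 4 complete synodic months (4 × 29.5 = 118.00 d) plus 10.90 d.
The Moon has covered 10.90/29.5 of its cycle, so θ ≈ 360° × 10.90/29.5 = 133.0°.
cos 133.0° = (-0.682), so f = (1 − (-0.682))/2 = 0.841, so 84%.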